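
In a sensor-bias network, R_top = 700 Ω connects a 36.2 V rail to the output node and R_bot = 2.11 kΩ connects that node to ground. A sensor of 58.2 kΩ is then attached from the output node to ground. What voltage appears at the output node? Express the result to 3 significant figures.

V_out ≈ 26.9 V

The load sits in parallel with R_bot: R_bot‖R_L = (2110 × 58200) / (2110 + 58200) = 2036 Ω.
V_out = 36.2 × 2036 / (700 + 2036) = 36.2 × 2036/2736 = 26.9 V.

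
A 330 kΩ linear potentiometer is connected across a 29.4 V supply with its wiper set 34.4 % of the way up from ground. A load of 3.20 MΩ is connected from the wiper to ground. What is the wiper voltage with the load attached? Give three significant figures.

V ≈ 9.88 V

The wiper splits the pot into (1−α)R = 216.5 kΩ above and αR = 113.5 kΩ below.
Lower section ‖ load = 109.6 kΩ.
V_wiper = 29.4 × 109.6/(216.5 + 109.6) = 9.88 V.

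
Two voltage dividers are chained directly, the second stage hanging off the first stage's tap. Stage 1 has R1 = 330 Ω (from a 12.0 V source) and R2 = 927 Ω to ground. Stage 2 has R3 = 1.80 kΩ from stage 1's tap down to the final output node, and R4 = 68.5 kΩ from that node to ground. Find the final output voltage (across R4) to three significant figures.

Stage 2 presents R3+R4 = 70300 Ω as a load on stage 1's tap.
Stage 1's lower leg becomes R2‖(R3+R4) = 914.9 Ω, so V_mid = 12.0 × 914.9/1245 = 8.819 V.
Stage 2 is itself unloaded: V_out = V_mid × R4/(R3+R4) = 8.819 × 68500/70300 = 8.59 V.

V_out ≈ 8.59 V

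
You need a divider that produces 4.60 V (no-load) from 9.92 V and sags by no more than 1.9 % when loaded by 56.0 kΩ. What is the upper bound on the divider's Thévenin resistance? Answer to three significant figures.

R_th ≤ 1.08 kΩ

Loading drop = R_th/(R_th + R_L) ≤ 0.0190, so R_th ≤ R_L · ε/(1−ε) = 56.0 kΩ × 0.0190/0.9810 = 1.08 kΩ.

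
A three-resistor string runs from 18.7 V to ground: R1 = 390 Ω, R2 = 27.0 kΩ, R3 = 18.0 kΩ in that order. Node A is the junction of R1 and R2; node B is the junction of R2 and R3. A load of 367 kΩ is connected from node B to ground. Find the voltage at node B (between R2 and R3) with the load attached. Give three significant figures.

At node B, R3 is in parallel with the load: R3‖R_L = 17160 Ω.
Below node A the resistance is R2 + (R3‖R_L) = 44160 Ω, so V_A = 18.7 × 44160/44550 = 18.54 V.
Then V_B = V_A × (R3‖R_L)/(R2 + R3‖R_L) = 18.54 × 17160/44160 = 7.20 V.

V ≈ 7.20 V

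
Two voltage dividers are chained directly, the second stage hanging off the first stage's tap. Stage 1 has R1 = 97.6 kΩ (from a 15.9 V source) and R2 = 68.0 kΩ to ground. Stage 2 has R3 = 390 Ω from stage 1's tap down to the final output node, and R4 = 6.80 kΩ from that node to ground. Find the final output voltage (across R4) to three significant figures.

Stage 2 presents R3+R4 = 7190 Ω as a load on stage 1's tap.
Stage 1's lower leg becomes R2‖(R3+R4) = 6502 Ω, so V_mid = 15.9 × 6502/104100 = 0.9931 V.
Stage 2 is itself unloaded: V_out = V_mid × R4/(R3+R4) = 0.9931 × 6800/7190 = 0.939 V.

V_out ≈ 0.939 V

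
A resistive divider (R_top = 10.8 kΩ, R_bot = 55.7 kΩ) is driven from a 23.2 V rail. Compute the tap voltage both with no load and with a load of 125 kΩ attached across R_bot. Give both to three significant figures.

Open-circuit: V = 23.2 × 55.7/(10.8 + 55.7) = 19.4 V.
With the load, R_bot becomes R_bot‖R_L = 38.53 kΩ, so V = 23.2 × 38.53/49.33 = 18.1 V.

Unloaded: 19.4 V; loaded: 18.1 V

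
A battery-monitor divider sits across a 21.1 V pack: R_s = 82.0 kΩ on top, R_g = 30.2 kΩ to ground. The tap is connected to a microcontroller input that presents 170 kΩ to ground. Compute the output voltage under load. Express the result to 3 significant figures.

V_out ≈ 5.03 V

The load sits in parallel with R_g: R_g‖R_L = (30.2 × 170) / (30.2 + 170) = 25.64 kΩ.
V_out = 21.1 × 25.64 / (82.0 + 25.64) = 21.1 × 25.64/107.6 = 5.03 V.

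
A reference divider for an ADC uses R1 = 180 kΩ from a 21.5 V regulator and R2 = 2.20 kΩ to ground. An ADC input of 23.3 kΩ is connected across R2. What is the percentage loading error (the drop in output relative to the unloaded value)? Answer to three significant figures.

Unloaded V = 21.5 × 2.20/182.2 = 0.25960 V.
Loaded: R2‖R_L = 2.010 kΩ, giving V = 21.5 × 2.010/182.0 = 0.23745 V.
Drop = (0.25960 − 0.23745) / 0.25960 = 8.53 %.

8.53 %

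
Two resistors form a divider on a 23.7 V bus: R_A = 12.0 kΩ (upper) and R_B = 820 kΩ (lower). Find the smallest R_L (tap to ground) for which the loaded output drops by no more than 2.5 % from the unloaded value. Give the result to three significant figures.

R_L(min) ≈ 461 kΩ

Output resistance R_th = R_A‖R_B = (12.0 × 820)/832.0 = 11.83 kΩ.
The fractional drop is R_th/(R_th + R_L); requiring this ≤ 0.0250 gives R_L ≥ R_th(1/0.0250 − 1) = 11.83 × 39.00 = 461 kΩ.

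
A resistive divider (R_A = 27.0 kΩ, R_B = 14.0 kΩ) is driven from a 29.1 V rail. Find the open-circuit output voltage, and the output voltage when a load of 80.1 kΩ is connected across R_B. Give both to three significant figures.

Open-circuit: V = 29.1 × 14.0/(27.0 + 14.0) = 9.94 V.
With the load, R_B becomes R_B‖R_L = 11.92 kΩ, so V = 29.1 × 11.92/38.92 = 8.91 V.

Unloaded: 9.94 V; loaded: 8.91 V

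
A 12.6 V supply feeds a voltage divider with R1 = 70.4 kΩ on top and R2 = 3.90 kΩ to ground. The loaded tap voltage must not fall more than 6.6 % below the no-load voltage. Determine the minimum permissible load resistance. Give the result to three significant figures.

R_L(min) ≈ 52.3 kΩ

Output resistance R_th = R1‖R2 = (70.4 × 3.90)/74.30 = 3.695 kΩ.
The fractional drop is R_th/(R_th + R_L); requiring this ≤ 0.0660 gives R_L ≥ R_th(1/0.0660 − 1) = 3.695 × 14.15 = 52.3 kΩ.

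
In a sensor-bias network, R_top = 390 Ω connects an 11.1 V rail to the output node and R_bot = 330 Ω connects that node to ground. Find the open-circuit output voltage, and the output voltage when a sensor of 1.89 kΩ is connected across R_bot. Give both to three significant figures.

Unloaded: 5.09 V; loaded: 4.65 V

Open-circuit: V = 11.1 × 330/(390 + 330) = 5.09 V.
With the load, R_bot becomes R_bot‖R_L = 280.9 Ω, so V = 11.1 × 280.9/670.9 = 4.65 V.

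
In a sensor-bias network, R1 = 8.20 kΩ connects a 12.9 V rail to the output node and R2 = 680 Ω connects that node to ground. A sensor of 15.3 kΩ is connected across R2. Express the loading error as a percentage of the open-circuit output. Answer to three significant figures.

The divider's output (Thévenin) resistance is R1‖R2 = 627.9 Ω.
Fractional drop under load = R_th/(R_th + R_L) = 627.9 / (627.9 + 15300) = 0.03942.
So the output falls by 3.94 %.

3.94 %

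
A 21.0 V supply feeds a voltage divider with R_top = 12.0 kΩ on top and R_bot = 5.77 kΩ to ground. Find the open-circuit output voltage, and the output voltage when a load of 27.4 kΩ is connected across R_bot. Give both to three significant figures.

Open-circuit: V = 21.0 × 5.77/(12.0 + 5.77) = 6.82 V.
With the load, R_bot becomes R_bot‖R_L = 4.766 kΩ, so V = 21.0 × 4.766/16.77 = 5.97 V.

Unloaded: 6.82 V; loaded: 5.97 V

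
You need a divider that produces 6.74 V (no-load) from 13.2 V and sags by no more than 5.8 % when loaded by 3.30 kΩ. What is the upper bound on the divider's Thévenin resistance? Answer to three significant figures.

Loading drop = R_th/(R_th + R_L) ≤ 0.0580, so R_th ≤ R_L · ε/(1−ε) = 3.30 kΩ × 0.0580/0.9420 = 203 Ω.
(Any R1, R2 with R2/(R1+R2) = 0.511 and R1‖R2 ≤ 203 Ω will meet the spec.)

R_th ≤ 203 Ω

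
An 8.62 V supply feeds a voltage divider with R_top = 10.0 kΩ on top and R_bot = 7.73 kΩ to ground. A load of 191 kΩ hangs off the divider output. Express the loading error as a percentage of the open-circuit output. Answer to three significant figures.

The divider's output (Thévenin) resistance is R_top‖R_bot = 4.360 kΩ.
Fractional drop under load = R_th/(R_th + R_L) = 4.360 / (4.360 + 191) = 0.02232.
So the output falls by 2.23 %.

2.23 %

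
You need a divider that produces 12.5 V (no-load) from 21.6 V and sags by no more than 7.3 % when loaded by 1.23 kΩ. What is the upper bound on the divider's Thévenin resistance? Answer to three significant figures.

Loading drop = R_th/(R_th + R_L) ≤ 0.0730, so R_th ≤ R_L · ε/(1−ε) = 1.23 kΩ × 0.0730/0.9270 = 96.9 Ω.
(Any R1, R2 with R2/(R1+R2) = 0.579 and R1‖R2 ≤ 96.9 Ω will meet the spec.)

R_th ≤ 96.9 Ω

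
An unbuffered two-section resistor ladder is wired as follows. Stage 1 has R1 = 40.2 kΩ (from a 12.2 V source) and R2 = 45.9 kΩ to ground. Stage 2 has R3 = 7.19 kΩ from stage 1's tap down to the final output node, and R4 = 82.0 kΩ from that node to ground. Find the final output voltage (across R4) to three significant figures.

V_out ≈ 4.82 V

Stage 2 presents R3+R4 = 89.19 kΩ as a load on stage 1's tap.
Stage 1's lower leg becomes R2‖(R3+R4) = 30.30 kΩ, so V_mid = 12.2 × 30.30/70.50 = 5.244 V.
Stage 2 is itself unloaded: V_out = V_mid × R4/(R3+R4) = 5.244 × 82.0/89.19 = 4.82 V.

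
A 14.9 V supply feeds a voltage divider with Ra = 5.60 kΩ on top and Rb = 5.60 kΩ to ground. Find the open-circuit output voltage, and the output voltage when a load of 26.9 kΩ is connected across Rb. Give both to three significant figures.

Unloaded: 7.45 V; loaded: 6.75 V

Open-circuit: V = 14.9 × 5.60/(5.60 + 5.60) = 7.45 V.
With the load, Rb becomes Rb‖R_L = 4.635 kΩ, so V = 14.9 × 4.635/10.24 = 6.75 V.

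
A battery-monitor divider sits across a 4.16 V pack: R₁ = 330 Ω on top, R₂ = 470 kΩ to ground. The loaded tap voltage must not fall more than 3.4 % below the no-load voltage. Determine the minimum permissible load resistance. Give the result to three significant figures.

R_L(min) ≈ 9.37 kΩ

Output resistance R_th = R₁‖R₂ = (330 × 470000)/470300 = 329.8 Ω.
The fractional drop is R_th/(R_th + R_L); requiring this ≤ 0.0340 gives R_L ≥ R_th(1/0.0340 − 1) = 329.8 × 28.41 = 9.37 kΩ.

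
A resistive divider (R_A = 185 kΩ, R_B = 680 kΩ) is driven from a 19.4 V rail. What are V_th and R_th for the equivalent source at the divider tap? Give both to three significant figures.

V_th = 15.3 V, R_th = 145 kΩ

V_th is the open-circuit tap voltage: 19.4 × 680/(185 + 680) = 15.3 V.
With the supply zeroed, R_A and R_B appear in parallel from the tap: R_th = R_A‖R_B = (185 × 680)/865.0 = 145 kΩ.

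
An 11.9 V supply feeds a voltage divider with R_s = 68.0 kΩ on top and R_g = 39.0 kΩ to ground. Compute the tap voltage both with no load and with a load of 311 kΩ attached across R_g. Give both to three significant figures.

Open-circuit: V = 11.9 × 39.0/(68.0 + 39.0) = 4.34 V.
With the load, R_g becomes R_g‖R_L = 34.65 kΩ, so V = 11.9 × 34.65/102.7 = 4.02 V.

Unloaded: 4.34 V; loaded: 4.02 V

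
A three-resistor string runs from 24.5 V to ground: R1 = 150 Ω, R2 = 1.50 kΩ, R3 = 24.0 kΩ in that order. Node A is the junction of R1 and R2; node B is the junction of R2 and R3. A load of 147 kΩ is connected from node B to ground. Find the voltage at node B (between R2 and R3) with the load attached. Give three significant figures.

V ≈ 22.7 V

At node B, R3 is in parallel with the load: R3‖R_L = 20630 Ω.
Below node A the resistance is R2 + (R3‖R_L) = 22130 Ω, so V_A = 24.5 × 22130/22280 = 24.34 V.
Then V_B = V_A × (R3‖R_L)/(R2 + R3‖R_L) = 24.34 × 20630/22130 = 22.7 V.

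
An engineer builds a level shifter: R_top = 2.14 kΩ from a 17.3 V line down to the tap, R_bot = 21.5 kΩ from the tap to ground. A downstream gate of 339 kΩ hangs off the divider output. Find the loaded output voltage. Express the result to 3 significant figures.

V_out ≈ 15.6 V

The load sits in parallel with R_bot: R_bot‖R_L = (21.5 × 339) / (21.5 + 339) = 20.22 kΩ.
V_out = 17.3 × 20.22 / (2.14 + 20.22) = 17.3 × 20.22/22.36 = 15.6 V.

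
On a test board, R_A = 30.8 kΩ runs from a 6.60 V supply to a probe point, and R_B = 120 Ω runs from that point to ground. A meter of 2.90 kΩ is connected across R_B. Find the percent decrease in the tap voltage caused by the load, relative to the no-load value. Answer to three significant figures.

3.96 %

The divider's output (Thévenin) resistance is R_A‖R_B = 119.5 Ω.
Fractional drop under load = R_th/(R_th + R_L) = 119.5 / (119.5 + 2900) = 0.03959.
So the output falls by 3.96 %.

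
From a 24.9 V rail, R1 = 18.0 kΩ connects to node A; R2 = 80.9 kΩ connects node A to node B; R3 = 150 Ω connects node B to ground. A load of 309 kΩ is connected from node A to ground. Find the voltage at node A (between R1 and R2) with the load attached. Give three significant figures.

Below node A the series string R2+R3 = 81050 Ω sits in parallel with the 309000 Ω load: 64210 Ω.
V_A = 24.9 × 64210/(18000 + 64210) = 19.4 V.

V ≈ 19.4 V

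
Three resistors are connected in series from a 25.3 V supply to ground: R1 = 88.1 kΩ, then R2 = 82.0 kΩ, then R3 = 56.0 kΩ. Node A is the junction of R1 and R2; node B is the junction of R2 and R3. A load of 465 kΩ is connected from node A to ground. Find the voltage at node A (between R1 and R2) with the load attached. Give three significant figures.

V ≈ 13.8 V

Below node A the series string R2+R3 = 138.0 kΩ sits in parallel with the 465 kΩ load: 106.4 kΩ.
V_A = 25.3 × 106.4/(88.1 + 106.4) = 13.8 V.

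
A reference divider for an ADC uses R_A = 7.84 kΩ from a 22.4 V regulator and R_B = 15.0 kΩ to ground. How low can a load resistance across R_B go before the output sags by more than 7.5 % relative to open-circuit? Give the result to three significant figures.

R_L(min) ≈ 63.5 kΩ

Output resistance R_th = R_A‖R_B = (7.84 × 15.0)/22.84 = 5.149 kΩ.
The fractional drop is R_th/(R_th + R_L); requiring this ≤ 0.0750 gives R_L ≥ R_th(1/0.0750 − 1) = 5.149 × 12.33 = 63.5 kΩ.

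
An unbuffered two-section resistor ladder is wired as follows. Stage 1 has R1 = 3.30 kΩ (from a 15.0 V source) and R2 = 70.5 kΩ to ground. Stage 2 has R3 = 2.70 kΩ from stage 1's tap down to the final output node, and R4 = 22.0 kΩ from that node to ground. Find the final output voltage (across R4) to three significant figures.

V_out ≈ 11.3 V

Stage 2 presents R3+R4 = 24.70 kΩ as a load on stage 1's tap.
Stage 1's lower leg becomes R2‖(R3+R4) = 18.29 kΩ, so V_mid = 15.0 × 18.29/21.59 = 12.71 V.
Stage 2 is itself unloaded: V_out = V_mid × R4/(R3+R4) = 12.71 × 22.0/24.70 = 11.3 V.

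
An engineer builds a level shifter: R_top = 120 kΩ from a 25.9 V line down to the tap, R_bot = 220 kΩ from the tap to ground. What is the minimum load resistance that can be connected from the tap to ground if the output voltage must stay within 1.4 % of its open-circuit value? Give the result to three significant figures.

R_L(min) ≈ 5.47 MΩ

Output resistance R_th = R_top‖R_bot = (120 × 220)/340.0 = 77.65 kΩ.
The fractional drop is R_th/(R_th + R_L); requiring this ≤ 0.0140 gives R_L ≥ R_th(1/0.0140 − 1) = 77.65 × 70.43 = 5.47 MΩ.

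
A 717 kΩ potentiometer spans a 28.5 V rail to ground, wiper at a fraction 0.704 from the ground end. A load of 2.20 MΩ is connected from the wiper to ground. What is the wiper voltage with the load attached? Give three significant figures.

V ≈ 18.8 V

The wiper splits the pot into (1−α)R = 212.2 kΩ above and αR = 504.8 kΩ below.
Lower section ‖ load = 410.6 kΩ.
V_wiper = 28.5 × 410.6/(212.2 + 410.6) = 18.8 V.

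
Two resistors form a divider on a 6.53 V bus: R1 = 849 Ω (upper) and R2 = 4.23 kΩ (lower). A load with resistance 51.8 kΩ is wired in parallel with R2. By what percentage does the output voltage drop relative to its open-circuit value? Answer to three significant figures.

The divider's output (Thévenin) resistance is R1‖R2 = 707.1 Ω.
Fractional drop under load = R_th/(R_th + R_L) = 707.1 / (707.1 + 51800) = 0.01347.
So the output falls by 1.35 %.

1.35 %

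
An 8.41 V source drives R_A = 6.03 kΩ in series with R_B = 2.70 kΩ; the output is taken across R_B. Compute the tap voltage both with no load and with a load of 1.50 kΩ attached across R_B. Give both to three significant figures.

Unloaded: 2.60 V; loaded: 1.16 V

Open-circuit: V = 8.41 × 2.70/(6.03 + 2.70) = 2.60 V.
With the load, R_B becomes R_B‖R_L = 0.9643 kΩ, so V = 8.41 × 0.9643/6.994 = 1.16 V.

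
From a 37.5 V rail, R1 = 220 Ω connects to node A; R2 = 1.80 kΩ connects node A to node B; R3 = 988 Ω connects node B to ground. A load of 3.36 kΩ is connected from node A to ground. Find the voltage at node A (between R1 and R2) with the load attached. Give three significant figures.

Below node A the series string R2+R3 = 2788 Ω sits in parallel with the 3360 Ω load: 1524 Ω.
V_A = 37.5 × 1524/(220 + 1524) = 32.8 V.

V ≈ 32.8 V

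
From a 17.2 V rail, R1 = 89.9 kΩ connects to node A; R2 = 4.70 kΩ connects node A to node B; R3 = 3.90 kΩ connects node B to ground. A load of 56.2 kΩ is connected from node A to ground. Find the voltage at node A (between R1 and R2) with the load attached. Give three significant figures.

Below node A the series string R2+R3 = 8.600 kΩ sits in parallel with the 56.2 kΩ load: 7.459 kΩ.
V_A = 17.2 × 7.459/(89.9 + 7.459) = 1.32 V.

V ≈ 1.32 V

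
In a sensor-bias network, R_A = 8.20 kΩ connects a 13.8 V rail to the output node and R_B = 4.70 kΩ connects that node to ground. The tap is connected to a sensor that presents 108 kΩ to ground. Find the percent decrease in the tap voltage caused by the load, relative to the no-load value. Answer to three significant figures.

2.69 %

The divider's output (Thévenin) resistance is R_A‖R_B = 2.988 kΩ.
Fractional drop under load = R_th/(R_th + R_L) = 2.988 / (2.988 + 108) = 0.02692.
So the output falls by 2.69 %.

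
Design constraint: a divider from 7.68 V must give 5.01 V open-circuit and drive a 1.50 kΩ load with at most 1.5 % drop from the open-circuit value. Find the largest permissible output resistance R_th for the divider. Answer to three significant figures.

R_th ≤ 22.8 Ω

Loading drop = R_th/(R_th + R_L) ≤ 0.0150, so R_th ≤ R_L · ε/(1−ε) = 1.50 kΩ × 0.0150/0.9850 = 22.8 Ω.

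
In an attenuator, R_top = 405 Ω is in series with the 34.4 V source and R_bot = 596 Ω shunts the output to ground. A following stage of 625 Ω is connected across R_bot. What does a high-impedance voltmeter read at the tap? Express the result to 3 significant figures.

V_out ≈ 14.8 V

The load sits in parallel with R_bot: R_bot‖R_L = (596 × 625) / (596 + 625) = 305.1 Ω.
V_out = 34.4 × 305.1 / (405 + 305.1) = 34.4 × 305.1/710.1 = 14.8 V.
(Unloaded it would have been 20.5 V.)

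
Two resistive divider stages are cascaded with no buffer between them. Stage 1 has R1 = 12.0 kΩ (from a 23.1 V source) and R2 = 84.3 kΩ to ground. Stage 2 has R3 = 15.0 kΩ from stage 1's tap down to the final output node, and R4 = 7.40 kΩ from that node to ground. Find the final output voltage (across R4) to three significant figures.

Stage 2 presents R3+R4 = 22.40 kΩ as a load on stage 1's tap.
Stage 1's lower leg becomes R2‖(R3+R4) = 17.70 kΩ, so V_mid = 23.1 × 17.70/29.70 = 13.77 V.
Stage 2 is itself unloaded: V_out = V_mid × R4/(R3+R4) = 13.77 × 7.40/22.40 = 4.55 V.

V_out ≈ 4.55 V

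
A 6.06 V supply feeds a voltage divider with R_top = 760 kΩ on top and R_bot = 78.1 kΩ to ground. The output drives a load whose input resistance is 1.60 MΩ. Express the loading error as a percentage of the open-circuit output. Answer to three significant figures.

The divider's output (Thévenin) resistance is R_top‖R_bot = 70.82 kΩ.
Fractional drop under load = R_th/(R_th + R_L) = 70.82 / (70.82 + 1600) = 0.04239.
So the output falls by 4.24 %.

4.24 %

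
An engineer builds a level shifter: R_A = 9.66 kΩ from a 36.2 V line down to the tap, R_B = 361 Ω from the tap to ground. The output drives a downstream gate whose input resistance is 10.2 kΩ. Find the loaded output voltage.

V_out ≈ 1.26 V

The load sits in parallel with R_B: R_B‖R_L = (361 × 10200) / (361 + 10200) = 348.7 Ω.
V_out = 36.2 × 348.7 / (9660 + 348.7) = 36.2 × 348.7/10010 = 1.26 V.
(Unloaded it would have been 1.30 V.)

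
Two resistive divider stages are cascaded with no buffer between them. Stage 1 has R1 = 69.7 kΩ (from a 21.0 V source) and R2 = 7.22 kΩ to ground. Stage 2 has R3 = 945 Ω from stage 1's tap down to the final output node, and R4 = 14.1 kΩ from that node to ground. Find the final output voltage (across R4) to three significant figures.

V_out ≈ 1.29 V

Stage 2 presents R3+R4 = 15040 Ω as a load on stage 1's tap.
Stage 1's lower leg becomes R2‖(R3+R4) = 4879 Ω, so V_mid = 21.0 × 4879/74580 = 1.374 V.
Stage 2 is itself unloaded: V_out = V_mid × R4/(R3+R4) = 1.374 × 14100/15040 = 1.29 V.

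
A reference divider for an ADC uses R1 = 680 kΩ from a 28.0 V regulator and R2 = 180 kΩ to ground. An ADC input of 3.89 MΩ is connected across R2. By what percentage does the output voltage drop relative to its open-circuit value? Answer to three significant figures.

3.53 %

The divider's output (Thévenin) resistance is R1‖R2 = 142.3 kΩ.
Fractional drop under load = R_th/(R_th + R_L) = 142.3 / (142.3 + 3890) = 0.03530.
So the output falls by 3.53 %.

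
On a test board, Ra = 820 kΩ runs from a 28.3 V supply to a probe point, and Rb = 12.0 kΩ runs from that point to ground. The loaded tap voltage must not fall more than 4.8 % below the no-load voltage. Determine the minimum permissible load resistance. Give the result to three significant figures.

Output resistance R_th = Ra‖Rb = (820 × 12.0)/832.0 = 11.83 kΩ.
The fractional drop is R_th/(R_th + R_L); requiring this ≤ 0.0480 gives R_L ≥ R_th(1/0.0480 − 1) = 11.83 × 19.83 = 235 kΩ.

R_L(min) ≈ 235 kΩ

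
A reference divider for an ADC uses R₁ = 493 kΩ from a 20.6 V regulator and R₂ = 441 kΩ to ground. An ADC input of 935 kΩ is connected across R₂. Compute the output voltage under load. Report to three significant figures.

The load sits in parallel with R₂: R₂‖R_L = (441 × 935) / (441 + 935) = 299.7 kΩ.
V_out = 20.6 × 299.7 / (493 + 299.7) = 20.6 × 299.7/792.7 = 7.79 V.

V_out ≈ 7.79 V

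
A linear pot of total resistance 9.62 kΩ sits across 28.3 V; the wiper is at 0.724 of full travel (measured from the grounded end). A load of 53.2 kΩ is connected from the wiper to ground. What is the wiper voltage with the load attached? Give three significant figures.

V ≈ 19.8 V

The wiper splits the pot into (1−α)R = 2.655 kΩ above and αR = 6.965 kΩ below.
Lower section ‖ load = 6.159 kΩ.
V_wiper = 28.3 × 6.159/(2.655 + 6.159) = 19.8 V.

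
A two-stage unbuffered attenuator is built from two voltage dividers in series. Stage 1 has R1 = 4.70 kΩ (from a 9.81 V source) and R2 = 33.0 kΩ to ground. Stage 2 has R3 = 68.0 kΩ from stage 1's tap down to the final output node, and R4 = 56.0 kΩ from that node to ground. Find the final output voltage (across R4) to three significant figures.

V_out ≈ 3.75 V

Stage 2 presents R3+R4 = 124.0 kΩ as a load on stage 1's tap.
Stage 1's lower leg becomes R2‖(R3+R4) = 26.06 kΩ, so V_mid = 9.81 × 26.06/30.76 = 8.311 V.
Stage 2 is itself unloaded: V_out = V_mid × R4/(R3+R4) = 8.311 × 56.0/124.0 = 3.75 V.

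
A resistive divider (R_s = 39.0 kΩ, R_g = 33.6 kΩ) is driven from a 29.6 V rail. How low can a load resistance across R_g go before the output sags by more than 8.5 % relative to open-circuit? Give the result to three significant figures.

R_L(min) ≈ 194 kΩ

Output resistance R_th = R_s‖R_g = (39.0 × 33.6)/72.60 = 18.05 kΩ.
The fractional drop is R_th/(R_th + R_L); requiring this ≤ 0.0850 gives R_L ≥ R_th(1/0.0850 − 1) = 18.05 × 10.76 = 194 kΩ.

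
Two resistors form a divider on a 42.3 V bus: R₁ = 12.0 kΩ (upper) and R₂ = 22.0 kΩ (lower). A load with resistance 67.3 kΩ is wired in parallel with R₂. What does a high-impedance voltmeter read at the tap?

The load sits in parallel with R₂: R₂‖R_L = (22.0 × 67.3) / (22.0 + 67.3) = 16.58 kΩ.
V_out = 42.3 × 16.58 / (12.0 + 16.58) = 42.3 × 16.58/28.58 = 24.5 V.
(Unloaded it would have been 27.4 V.)

V_out ≈ 24.5 V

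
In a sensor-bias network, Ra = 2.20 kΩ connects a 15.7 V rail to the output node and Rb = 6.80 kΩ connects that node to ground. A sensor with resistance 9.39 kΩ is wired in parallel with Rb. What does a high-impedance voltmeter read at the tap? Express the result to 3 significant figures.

V_out ≈ 10.1 V

The load sits in parallel with Rb: Rb‖R_L = (6.80 × 9.39) / (6.80 + 9.39) = 3.944 kΩ.
V_out = 15.7 × 3.944 / (2.20 + 3.944) = 15.7 × 3.944/6.144 = 10.1 V.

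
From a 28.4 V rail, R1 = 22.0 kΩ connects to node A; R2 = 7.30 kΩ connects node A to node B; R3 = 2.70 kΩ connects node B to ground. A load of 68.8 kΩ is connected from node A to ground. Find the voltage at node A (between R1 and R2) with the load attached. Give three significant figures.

V ≈ 8.07 V

Below node A the series string R2+R3 = 10.00 kΩ sits in parallel with the 68.8 kΩ load: 8.731 kΩ.
V_A = 28.4 × 8.731/(22.0 + 8.731) = 8.07 V.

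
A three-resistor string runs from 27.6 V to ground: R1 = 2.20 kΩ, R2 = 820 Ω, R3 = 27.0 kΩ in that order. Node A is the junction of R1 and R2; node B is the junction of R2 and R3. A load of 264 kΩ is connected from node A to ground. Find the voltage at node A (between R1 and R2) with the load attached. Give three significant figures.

Below node A the series string R2+R3 = 27820 Ω sits in parallel with the 264000 Ω load: 25170 Ω.
V_A = 27.6 × 25170/(2200 + 25170) = 25.4 V.

V ≈ 25.4 V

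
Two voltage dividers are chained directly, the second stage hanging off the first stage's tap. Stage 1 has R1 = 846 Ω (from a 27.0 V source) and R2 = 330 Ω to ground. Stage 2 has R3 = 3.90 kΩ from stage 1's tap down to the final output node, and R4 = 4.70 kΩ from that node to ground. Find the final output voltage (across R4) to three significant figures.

Stage 2 presents R3+R4 = 8600 Ω as a load on stage 1's tap.
Stage 1's lower leg becomes R2‖(R3+R4) = 317.8 Ω, so V_mid = 27.0 × 317.8/1164 = 7.373 V.
Stage 2 is itself unloaded: V_out = V_mid × R4/(R3+R4) = 7.373 × 4700/8600 = 4.03 V.

V_out ≈ 4.03 V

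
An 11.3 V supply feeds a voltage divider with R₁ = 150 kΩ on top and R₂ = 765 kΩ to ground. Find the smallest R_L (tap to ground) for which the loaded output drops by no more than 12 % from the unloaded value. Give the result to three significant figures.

Output resistance R_th = R₁‖R₂ = (150 × 765)/915.0 = 125.4 kΩ.
The fractional drop is R_th/(R_th + R_L); requiring this ≤ 0.120 gives R_L ≥ R_th(1/0.120 − 1) = 125.4 × 7.333 = 920 kΩ.

R_L(min) ≈ 920 kΩ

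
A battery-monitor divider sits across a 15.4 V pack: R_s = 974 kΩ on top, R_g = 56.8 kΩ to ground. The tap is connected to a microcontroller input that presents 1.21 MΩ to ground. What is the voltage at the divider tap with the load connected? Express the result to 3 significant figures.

V_out ≈ 0.813 V

The load sits in parallel with R_g: R_g‖R_L = (56.8 × 1210) / (56.8 + 1210) = 54.25 kΩ.
V_out = 15.4 × 54.25 / (974 + 54.25) = 15.4 × 54.25/1028 = 0.813 V.
(Unloaded it would have been 0.849 V.)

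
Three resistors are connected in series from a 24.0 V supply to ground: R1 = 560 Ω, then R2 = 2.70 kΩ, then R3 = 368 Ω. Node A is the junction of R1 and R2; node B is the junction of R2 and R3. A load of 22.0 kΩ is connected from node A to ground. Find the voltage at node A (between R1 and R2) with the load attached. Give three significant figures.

V ≈ 19.9 V

Below node A the series string R2+R3 = 3068 Ω sits in parallel with the 22000 Ω load: 2693 Ω.
V_A = 24.0 × 2693/(560 + 2693) = 19.9 V.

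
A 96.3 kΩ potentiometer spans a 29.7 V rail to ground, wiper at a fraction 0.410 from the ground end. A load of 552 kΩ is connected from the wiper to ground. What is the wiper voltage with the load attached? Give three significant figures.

V ≈ 11.7 V

The wiper splits the pot into (1−α)R = 56.82 kΩ above and αR = 39.48 kΩ below.
Lower section ‖ load = 36.85 kΩ.
V_wiper = 29.7 × 36.85/(56.82 + 36.85) = 11.7 V.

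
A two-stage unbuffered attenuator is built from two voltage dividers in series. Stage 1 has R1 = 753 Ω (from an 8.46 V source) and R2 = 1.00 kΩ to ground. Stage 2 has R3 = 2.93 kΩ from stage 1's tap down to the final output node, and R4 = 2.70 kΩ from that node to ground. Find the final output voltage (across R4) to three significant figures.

V_out ≈ 2.15 V

Stage 2 presents R3+R4 = 5630 Ω as a load on stage 1's tap.
Stage 1's lower leg becomes R2‖(R3+R4) = 849.2 Ω, so V_mid = 8.46 × 849.2/1602 = 4.484 V.
Stage 2 is itself unloaded: V_out = V_mid × R4/(R3+R4) = 4.484 × 2700/5630 = 2.15 V.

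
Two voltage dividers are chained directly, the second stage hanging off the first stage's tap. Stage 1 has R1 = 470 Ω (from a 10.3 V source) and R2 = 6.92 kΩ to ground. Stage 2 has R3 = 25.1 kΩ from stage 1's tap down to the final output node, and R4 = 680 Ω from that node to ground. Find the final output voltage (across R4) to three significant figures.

V_out ≈ 0.250 V

Stage 2 presents R3+R4 = 25780 Ω as a load on stage 1's tap.
Stage 1's lower leg becomes R2‖(R3+R4) = 5456 Ω, so V_mid = 10.3 × 5456/5926 = 9.483 V.
Stage 2 is itself unloaded: V_out = V_mid × R4/(R3+R4) = 9.483 × 680/25780 = 0.250 V.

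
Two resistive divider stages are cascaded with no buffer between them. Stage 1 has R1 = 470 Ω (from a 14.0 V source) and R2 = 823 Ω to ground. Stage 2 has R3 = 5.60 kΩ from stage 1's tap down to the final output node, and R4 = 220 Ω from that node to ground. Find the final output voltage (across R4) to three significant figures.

V_out ≈ 0.320 V

Stage 2 presents R3+R4 = 5820 Ω as a load on stage 1's tap.
Stage 1's lower leg becomes R2‖(R3+R4) = 721.0 Ω, so V_mid = 14.0 × 721.0/1191 = 8.475 V.
Stage 2 is itself unloaded: V_out = V_mid × R4/(R3+R4) = 8.475 × 220/5820 = 0.320 V.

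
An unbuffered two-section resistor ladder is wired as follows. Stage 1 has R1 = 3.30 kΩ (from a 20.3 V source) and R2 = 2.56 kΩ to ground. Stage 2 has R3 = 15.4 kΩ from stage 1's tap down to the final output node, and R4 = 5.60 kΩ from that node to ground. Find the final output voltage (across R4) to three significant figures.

V_out ≈ 2.21 V

Stage 2 presents R3+R4 = 21.00 kΩ as a load on stage 1's tap.
Stage 1's lower leg becomes R2‖(R3+R4) = 2.282 kΩ, so V_mid = 20.3 × 2.282/5.582 = 8.299 V.
Stage 2 is itself unloaded: V_out = V_mid × R4/(R3+R4) = 8.299 × 5.60/21.00 = 2.21 V.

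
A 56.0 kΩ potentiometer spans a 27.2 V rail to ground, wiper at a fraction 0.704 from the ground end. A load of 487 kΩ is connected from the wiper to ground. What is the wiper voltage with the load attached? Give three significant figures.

The wiper splits the pot into (1−α)R = 16.58 kΩ above and αR = 39.42 kΩ below.
Lower section ‖ load = 36.47 kΩ.
V_wiper = 27.2 × 36.47/(16.58 + 36.47) = 18.7 V.

V ≈ 18.7 V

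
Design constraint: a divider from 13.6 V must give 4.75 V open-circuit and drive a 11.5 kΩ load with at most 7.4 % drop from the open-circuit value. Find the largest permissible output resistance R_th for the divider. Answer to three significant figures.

R_th ≤ 919 Ω

Loading drop = R_th/(R_th + R_L) ≤ 0.0740, so R_th ≤ R_L · ε/(1−ε) = 11.5 kΩ × 0.0740/0.9260 = 919 Ω.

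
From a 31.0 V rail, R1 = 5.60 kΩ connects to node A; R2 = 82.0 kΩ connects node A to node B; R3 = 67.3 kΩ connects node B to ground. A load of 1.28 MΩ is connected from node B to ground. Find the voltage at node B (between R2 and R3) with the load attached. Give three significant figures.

V ≈ 13.1 V

At node B, R3 is in parallel with the load: R3‖R_L = 63.94 kΩ.
Below node A the resistance is R2 + (R3‖R_L) = 145.9 kΩ, so V_A = 31.0 × 145.9/151.5 = 29.85 V.
Then V_B = V_A × (R3‖R_L)/(R2 + R3‖R_L) = 29.85 × 63.94/145.9 = 13.1 V.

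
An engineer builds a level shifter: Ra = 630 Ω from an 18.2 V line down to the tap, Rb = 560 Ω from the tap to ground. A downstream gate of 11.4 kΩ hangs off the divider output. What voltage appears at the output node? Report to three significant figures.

The load sits in parallel with Rb: Rb‖R_L = (560 × 11400) / (560 + 11400) = 533.8 Ω.
V_out = 18.2 × 533.8 / (630 + 533.8) = 18.2 × 533.8/1164 = 8.35 V.
(Unloaded it would have been 8.56 V.)

V_out ≈ 8.35 V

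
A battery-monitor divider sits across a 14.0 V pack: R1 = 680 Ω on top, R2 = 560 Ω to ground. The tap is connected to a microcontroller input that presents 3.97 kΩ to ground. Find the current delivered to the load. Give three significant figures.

R2‖R_L = 490.8 Ω; V_out = 14.0 × 490.8/1171 = 5.869 V.
I_L = V_out / R_L = 5.869 / 3.97 kΩ = 1.48 mA.

I_L ≈ 1.48 mA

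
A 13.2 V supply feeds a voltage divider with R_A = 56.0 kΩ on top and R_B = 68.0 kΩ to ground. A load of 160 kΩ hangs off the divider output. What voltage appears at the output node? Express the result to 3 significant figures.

The load sits in parallel with R_B: R_B‖R_L = (68.0 × 160) / (68.0 + 160) = 47.72 kΩ.
V_out = 13.2 × 47.72 / (56.0 + 47.72) = 13.2 × 47.72/103.7 = 6.07 V.

V_out ≈ 6.07 V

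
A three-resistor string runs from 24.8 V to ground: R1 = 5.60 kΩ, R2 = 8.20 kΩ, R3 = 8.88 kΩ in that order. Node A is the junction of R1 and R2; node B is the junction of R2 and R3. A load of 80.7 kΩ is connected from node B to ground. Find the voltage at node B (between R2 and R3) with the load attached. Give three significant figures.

At node B, R3 is in parallel with the load: R3‖R_L = 8.000 kΩ.
Below node A the resistance is R2 + (R3‖R_L) = 16.20 kΩ, so V_A = 24.8 × 16.20/21.80 = 18.43 V.
Then V_B = V_A × (R3‖R_L)/(R2 + R3‖R_L) = 18.43 × 8.000/16.20 = 9.10 V.

V ≈ 9.10 V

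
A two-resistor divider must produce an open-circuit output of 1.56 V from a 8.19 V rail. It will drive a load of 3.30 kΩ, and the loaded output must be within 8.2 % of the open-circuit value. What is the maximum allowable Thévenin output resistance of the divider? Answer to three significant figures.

R_th ≤ 295 Ω

Loading drop = R_th/(R_th + R_L) ≤ 0.0820, so R_th ≤ R_L · ε/(1−ε) = 3.30 kΩ × 0.0820/0.9180 = 295 Ω.
(Any R1, R2 with R2/(R1+R2) = 0.190 and R1‖R2 ≤ 295 Ω will meet the spec.)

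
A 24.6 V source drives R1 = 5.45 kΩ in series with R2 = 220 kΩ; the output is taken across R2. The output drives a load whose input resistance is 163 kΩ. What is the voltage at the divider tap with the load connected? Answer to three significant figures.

The load sits in parallel with R2: R2‖R_L = (220 × 163) / (220 + 163) = 93.63 kΩ.
V_out = 24.6 × 93.63 / (5.45 + 93.63) = 24.6 × 93.63/99.08 = 23.2 V.
(Unloaded it would have been 24.0 V.)

V_out ≈ 23.2 V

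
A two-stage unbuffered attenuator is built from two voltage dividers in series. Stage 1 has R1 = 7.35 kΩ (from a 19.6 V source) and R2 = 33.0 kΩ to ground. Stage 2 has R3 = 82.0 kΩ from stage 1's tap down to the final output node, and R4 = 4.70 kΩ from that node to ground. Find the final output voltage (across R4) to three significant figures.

V_out ≈ 0.813 V

Stage 2 presents R3+R4 = 86.70 kΩ as a load on stage 1's tap.
Stage 1's lower leg becomes R2‖(R3+R4) = 23.90 kΩ, so V_mid = 19.6 × 23.90/31.25 = 14.99 V.
Stage 2 is itself unloaded: V_out = V_mid × R4/(R3+R4) = 14.99 × 4.70/86.70 = 0.813 V.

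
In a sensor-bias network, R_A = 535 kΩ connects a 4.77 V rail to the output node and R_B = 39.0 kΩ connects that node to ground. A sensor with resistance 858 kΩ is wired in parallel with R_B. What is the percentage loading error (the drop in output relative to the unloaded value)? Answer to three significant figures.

The divider's output (Thévenin) resistance is R_A‖R_B = 36.35 kΩ.
Fractional drop under load = R_th/(R_th + R_L) = 36.35 / (36.35 + 858) = 0.04064.
So the output falls by 4.06 %.

4.06 %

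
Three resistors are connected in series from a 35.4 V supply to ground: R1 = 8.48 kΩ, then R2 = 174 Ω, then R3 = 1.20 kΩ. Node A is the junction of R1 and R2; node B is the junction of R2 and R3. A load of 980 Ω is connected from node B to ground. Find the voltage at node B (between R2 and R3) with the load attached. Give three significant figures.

V ≈ 2.08 V

At node B, R3 is in parallel with the load: R3‖R_L = 539.4 Ω.
Below node A the resistance is R2 + (R3‖R_L) = 713.4 Ω, so V_A = 35.4 × 713.4/9193 = 2.747 V.
Then V_B = V_A × (R3‖R_L)/(R2 + R3‖R_L) = 2.747 × 539.4/713.4 = 2.08 V.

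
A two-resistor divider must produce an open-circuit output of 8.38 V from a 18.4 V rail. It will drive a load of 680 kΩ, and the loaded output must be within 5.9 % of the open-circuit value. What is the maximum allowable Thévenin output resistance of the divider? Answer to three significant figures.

R_th ≤ 42.6 kΩ

Loading drop = R_th/(R_th + R_L) ≤ 0.0590, so R_th ≤ R_L · ε/(1−ε) = 680 kΩ × 0.0590/0.9410 = 42.6 kΩ.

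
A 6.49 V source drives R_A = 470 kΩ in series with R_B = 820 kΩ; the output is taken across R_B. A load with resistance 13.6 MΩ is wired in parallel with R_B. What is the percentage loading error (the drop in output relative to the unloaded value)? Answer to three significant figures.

The divider's output (Thévenin) resistance is R_A‖R_B = 298.8 kΩ.
Fractional drop under load = R_th/(R_th + R_L) = 298.8 / (298.8 + 13600) = 0.02150.
So the output falls by 2.15 %.

2.15 %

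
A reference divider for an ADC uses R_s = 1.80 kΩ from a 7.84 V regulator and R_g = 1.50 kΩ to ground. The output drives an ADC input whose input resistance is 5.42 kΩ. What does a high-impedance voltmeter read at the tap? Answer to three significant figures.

The load sits in parallel with R_g: R_g‖R_L = (1.50 × 5.42) / (1.50 + 5.42) = 1.175 kΩ.
V_out = 7.84 × 1.175 / (1.80 + 1.175) = 7.84 × 1.175/2.975 = 3.10 V.
(Unloaded it would have been 3.56 V.)

V_out ≈ 3.10 V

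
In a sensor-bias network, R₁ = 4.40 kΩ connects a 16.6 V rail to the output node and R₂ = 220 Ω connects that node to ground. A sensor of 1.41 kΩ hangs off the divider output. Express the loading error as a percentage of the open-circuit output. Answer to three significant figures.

12.9 %

Unloaded V = 16.6 × 220/4620 = 0.79048 V.
Loaded: R₂‖R_L = 190.3 Ω, giving V = 16.6 × 190.3/4590 = 0.68821 V.
Drop = (0.79048 − 0.68821) / 0.79048 = 12.9 %.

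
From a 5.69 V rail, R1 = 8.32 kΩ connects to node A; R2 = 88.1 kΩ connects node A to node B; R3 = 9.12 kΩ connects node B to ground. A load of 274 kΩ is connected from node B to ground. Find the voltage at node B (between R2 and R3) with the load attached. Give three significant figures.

V ≈ 0.477 V

At node B, R3 is in parallel with the load: R3‖R_L = 8.826 kΩ.
Below node A the resistance is R2 + (R3‖R_L) = 96.93 kΩ, so V_A = 5.69 × 96.93/105.2 = 5.240 V.
Then V_B = V_A × (R3‖R_L)/(R2 + R3‖R_L) = 5.240 × 8.826/96.93 = 0.477 V.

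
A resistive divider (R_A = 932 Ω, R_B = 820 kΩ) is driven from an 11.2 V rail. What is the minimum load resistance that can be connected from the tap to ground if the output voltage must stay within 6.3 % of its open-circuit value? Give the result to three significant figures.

R_L(min) ≈ 13.8 kΩ

Output resistance R_th = R_A‖R_B = (932 × 820000)/820900 = 930.9 Ω.
The fractional drop is R_th/(R_th + R_L); requiring this ≤ 0.0630 gives R_L ≥ R_th(1/0.0630 − 1) = 930.9 × 14.87 = 13.8 kΩ.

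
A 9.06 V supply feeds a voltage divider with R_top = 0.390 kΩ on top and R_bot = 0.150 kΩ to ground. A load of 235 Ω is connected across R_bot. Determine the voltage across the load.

V_out ≈ 1.72 V

The load sits in parallel with R_bot: R_bot‖R_L = (150 × 235) / (150 + 235) = 91.56 Ω.
V_out = 9.06 × 91.56 / (390 + 91.56) = 9.06 × 91.56/481.6 = 1.72 V.
(Unloaded it would have been 2.52 V.)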